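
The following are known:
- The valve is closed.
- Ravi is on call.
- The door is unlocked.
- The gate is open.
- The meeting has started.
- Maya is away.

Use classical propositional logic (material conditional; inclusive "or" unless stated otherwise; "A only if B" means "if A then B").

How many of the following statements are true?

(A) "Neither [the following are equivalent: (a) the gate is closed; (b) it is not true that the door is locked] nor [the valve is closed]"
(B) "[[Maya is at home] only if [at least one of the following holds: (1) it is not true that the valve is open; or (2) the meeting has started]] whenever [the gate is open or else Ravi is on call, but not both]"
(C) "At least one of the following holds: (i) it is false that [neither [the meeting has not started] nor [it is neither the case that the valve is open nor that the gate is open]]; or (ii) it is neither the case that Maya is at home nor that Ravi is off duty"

2

Let S = "the gate is open" (True), R = "the door is locked" (False), P = "the valve is open" (False), Q = "Ravi is on call" (True), V = "Maya is at home" (False), U = "the meeting has started" (True).

(A): Parsed as (not S iff not R) nor not P

not S = not True = False
not R = not False = True
not S iff not R = False iff True = False
not P = not False = True
(not S iff not R) nor not P = False nor True = False
So (A) is false.

(B): Parsed as (S xor Q) -> (V -> (not P or U))

S xor Q = True xor True = False
not P = not False = True
not P or U = True or True = True
V -> (not P or U) = False -> True = True
(S xor Q) -> (V -> (not P or U)) = False -> True = True
Hence (B) is true.

(C): Parsed as not (not U nor (P nor S)) or (V nor not Q)

not U = not True = False
P nor S = False nor True = False
not U nor (P nor S) = False nor False = True
not (not U nor (P nor S)) = not True = False
not Q = not True = False
V nor not Q = False nor False = True
not (not U nor (P nor S)) or (V nor not Q) = False or True = True
Thus (C) is true.

Count: 2.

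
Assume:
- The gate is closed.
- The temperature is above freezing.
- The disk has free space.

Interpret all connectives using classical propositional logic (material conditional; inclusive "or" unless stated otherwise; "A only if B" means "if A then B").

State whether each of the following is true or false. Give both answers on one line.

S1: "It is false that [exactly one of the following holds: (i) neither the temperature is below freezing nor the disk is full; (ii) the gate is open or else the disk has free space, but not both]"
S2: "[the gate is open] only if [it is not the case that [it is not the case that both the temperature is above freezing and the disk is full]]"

Let Q = "the temperature is below freezing" (F), R = "the disk is full" (F), P = "the gate is open" (F).

S1: In symbols: ¬((Q ↓ R) ⊕ (P ⊕ ¬R))

Q ↓ R = F ↓ F = T
¬R = ¬F = T
P ⊕ ¬R = F ⊕ T = T
(Q ↓ R) ⊕ (P ⊕ ¬R) = T ⊕ T = F
¬((Q ↓ R) ⊕ (P ⊕ ¬R)) = ¬F = T
So S1 is true.

S2: Formalization: P → ¬(¬Q ↑ R)

¬Q = ¬F = T
¬Q ↑ R = T ↑ F = T
¬(¬Q ↑ R) = ¬T = F
P → ¬(¬Q ↑ R) = F → F = T
Hence S2 is true.

S1 true / S2 true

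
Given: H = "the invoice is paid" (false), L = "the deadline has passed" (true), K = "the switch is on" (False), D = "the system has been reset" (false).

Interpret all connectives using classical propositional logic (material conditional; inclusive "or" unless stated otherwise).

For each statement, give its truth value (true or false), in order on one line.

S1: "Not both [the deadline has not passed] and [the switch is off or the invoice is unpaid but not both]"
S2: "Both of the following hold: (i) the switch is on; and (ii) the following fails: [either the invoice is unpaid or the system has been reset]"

S1 T / S2 F

S1: Parsed as ~L nand (~K xor ~H)

~L = ~T = F
~K = ~F = T
~H = ~F = T
~K xor ~H = T xor T = F
~L nand (~K xor ~H) = F nand F = T
Thus S1 is true.

S2: In symbols: K & ~(~H | D)

~H = ~F = T
~H | D = T | F = T
~(~H | D) = ~T = F
K & ~(~H | D) = F & F = F
Thus S2 is false.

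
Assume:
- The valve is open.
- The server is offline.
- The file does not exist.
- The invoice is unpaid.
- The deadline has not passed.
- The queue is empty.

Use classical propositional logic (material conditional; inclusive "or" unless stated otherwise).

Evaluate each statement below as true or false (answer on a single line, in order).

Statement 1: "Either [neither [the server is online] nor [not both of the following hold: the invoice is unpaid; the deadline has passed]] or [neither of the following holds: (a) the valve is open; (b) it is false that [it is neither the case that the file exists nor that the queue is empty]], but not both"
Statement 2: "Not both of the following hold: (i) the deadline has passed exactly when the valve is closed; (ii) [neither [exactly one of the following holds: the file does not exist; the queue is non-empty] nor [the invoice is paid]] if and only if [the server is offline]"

Let U = "the server is online" (F), W = "the invoice is paid" (F), P = "the deadline has passed" (F), M = "the valve is open" (T), H = "the file exists" (F), R = "the queue is empty" (T).

Statement 1: This is (U ↓ (¬W ↑ P)) ⊕ (M ↓ ¬(H ↓ R)).

¬W = ¬F = T
¬W ↑ P = T ↑ F = T
U ↓ (¬W ↑ P) = F ↓ T = F
H ↓ R = F ↓ T = F
¬(H ↓ R) = ¬F = T
M ↓ ¬(H ↓ R) = T ↓ T = F
(U ↓ (¬W ↑ P)) ⊕ (M ↓ ¬(H ↓ R)) = F ⊕ F = F
Hence Statement 1 is false.

Statement 2: Parsed as (P ↔ ¬M) ↑ (((¬H ⊕ ¬R) ↓ W) ↔ ¬U)

¬M = ¬T = F
P ↔ ¬M = F ↔ F = T
¬H = ¬F = T
¬R = ¬T = F
¬H ⊕ ¬R = T ⊕ F = T
(¬H ⊕ ¬R) ↓ W = T ↓ F = F
¬U = ¬F = T
((¬H ⊕ ¬R) ↓ W) ↔ ¬U = F ↔ T = F
(P ↔ ¬M) ↑ (((¬H ⊕ ¬R) ↓ W) ↔ ¬U) = T ↑ F = T
Hence Statement 2 is true.

Statement 1 False, Statement 2 True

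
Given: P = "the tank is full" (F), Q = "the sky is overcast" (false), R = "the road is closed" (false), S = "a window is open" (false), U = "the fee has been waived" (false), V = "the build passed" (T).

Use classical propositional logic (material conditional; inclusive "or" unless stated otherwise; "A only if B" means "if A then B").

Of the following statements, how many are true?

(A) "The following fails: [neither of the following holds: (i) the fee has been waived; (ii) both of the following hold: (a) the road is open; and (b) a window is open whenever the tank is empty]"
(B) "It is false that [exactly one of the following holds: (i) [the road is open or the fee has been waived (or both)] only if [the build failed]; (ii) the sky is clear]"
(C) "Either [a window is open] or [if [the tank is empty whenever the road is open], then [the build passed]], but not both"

1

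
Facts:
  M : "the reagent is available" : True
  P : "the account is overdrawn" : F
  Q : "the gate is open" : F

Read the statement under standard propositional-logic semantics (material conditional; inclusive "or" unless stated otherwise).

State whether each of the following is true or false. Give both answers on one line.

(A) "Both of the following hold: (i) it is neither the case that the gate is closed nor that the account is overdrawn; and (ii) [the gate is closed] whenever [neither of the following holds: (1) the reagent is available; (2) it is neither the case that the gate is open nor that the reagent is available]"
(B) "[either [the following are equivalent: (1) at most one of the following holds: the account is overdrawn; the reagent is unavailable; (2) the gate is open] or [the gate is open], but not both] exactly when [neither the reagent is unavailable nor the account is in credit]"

(A) False / (B) True

(A): Formalization: (not Q nor P) and ((M nor (Q nor M)) -> not Q)

not Q = not False = True
not Q nor P = True nor False = False
Q nor M = False nor True = False
M nor (Q nor M) = True nor False = False
not Q = not False = True
(M nor (Q nor M)) -> not Q = False -> True = True
(not Q nor P) and ((M nor (Q nor M)) -> not Q) = False and True = False
Hence (A) is false.

(B): Formalization: (((P nand not M) iff Q) xor Q) iff (not M nor not P)

not M = not True = False
P nand not M = False nand False = True
(P nand not M) iff Q = True iff False = False
((P nand not M) iff Q) xor Q = False xor False = False
not M = not True = False
not P = not False = True
not M nor not P = False nor True = False
(((P nand not M) iff Q) xor Q) iff (not M nor not P) = False iff False = True
Hence (B) is true.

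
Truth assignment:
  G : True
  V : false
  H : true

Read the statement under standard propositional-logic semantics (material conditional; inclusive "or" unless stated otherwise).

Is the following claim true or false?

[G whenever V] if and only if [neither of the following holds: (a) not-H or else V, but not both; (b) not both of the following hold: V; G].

False

This is (V → G) ↔ ((¬H ⊕ V) ↓ (V ↑ G)).

V → G = F → T = T
¬H = ¬T = F
¬H ⊕ V = F ⊕ F = F
V ↑ G = F ↑ T = T
(¬H ⊕ V) ↓ (V ↑ G) = F ↓ T = F
(V → G) ↔ ((¬H ⊕ V) ↓ (V ↑ G)) = T ↔ F = F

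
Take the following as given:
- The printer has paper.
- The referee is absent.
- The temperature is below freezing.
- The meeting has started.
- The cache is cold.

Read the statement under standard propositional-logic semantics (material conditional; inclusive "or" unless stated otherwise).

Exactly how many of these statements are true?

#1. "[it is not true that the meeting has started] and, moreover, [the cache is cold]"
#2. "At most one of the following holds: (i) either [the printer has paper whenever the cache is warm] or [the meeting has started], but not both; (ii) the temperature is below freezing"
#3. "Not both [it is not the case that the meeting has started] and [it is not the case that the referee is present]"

2

Let R = "the meeting has started" (True), G = "the cache is warm" (False), Q = "the printer has paper" (True), U = "the temperature is below freezing" (True), M = "the referee is present" (False).

#1: Formalization: not R and not G

not R = not True = False
not G = not False = True
not R and not G = False and True = False
Hence #1 is false.

#2: In symbols: ((G -> Q) xor R) nand U

G -> Q = False -> True = True
(G -> Q) xor R = True xor True = False
((G -> Q) xor R) nand U = False nand True = True
So #2 is true.

#3: This is not R nand not M.

not R = not True = False
not M = not False = True
not R nand not M = False nand True = True
Thus #3 is true.

Count: 2.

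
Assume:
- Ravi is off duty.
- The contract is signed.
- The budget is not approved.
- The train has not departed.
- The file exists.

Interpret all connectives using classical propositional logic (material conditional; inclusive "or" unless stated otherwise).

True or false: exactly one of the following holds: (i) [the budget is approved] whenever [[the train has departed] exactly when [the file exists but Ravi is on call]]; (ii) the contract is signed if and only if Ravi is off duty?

true

Let W = "the train has departed" (F), V = "the file exists" (T), S = "Ravi is on call" (F), U = "the budget is approved" (F), D = "the contract is signed" (T).
Formalization: ((W ↔ (V ∧ S)) → U) ⊕ (D ↔ ¬S)

V ∧ S = T ∧ F = F
W ↔ (V ∧ S) = F ↔ F = T
(W ↔ (V ∧ S)) → U = T → F = F
¬S = ¬F = T
D ↔ ¬S = T ↔ T = T
((W ↔ (V ∧ S)) → U) ⊕ (D ↔ ¬S) = F ⊕ T = T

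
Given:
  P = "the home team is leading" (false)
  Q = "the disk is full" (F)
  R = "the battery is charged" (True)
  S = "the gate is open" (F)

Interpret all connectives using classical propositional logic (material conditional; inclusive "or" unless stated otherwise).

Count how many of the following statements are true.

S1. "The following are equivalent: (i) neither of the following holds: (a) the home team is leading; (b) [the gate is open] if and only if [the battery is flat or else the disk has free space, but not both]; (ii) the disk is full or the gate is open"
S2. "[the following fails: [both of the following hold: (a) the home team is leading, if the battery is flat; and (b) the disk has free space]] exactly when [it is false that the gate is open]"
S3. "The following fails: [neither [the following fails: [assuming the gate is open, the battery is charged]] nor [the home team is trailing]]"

S1: Formalization: (P nor (S iff (not R xor not Q))) iff (Q or S)

not R = not True = False
not Q = not False = True
not R xor not Q = False xor True = True
S iff (not R xor not Q) = False iff True = False
P nor (S iff (not R xor not Q)) = False nor False = True
Q or S = False or False = False
(P nor (S iff (not R xor not Q))) iff (Q or S) = True iff False = False
Thus S1 is false.

S2: This is not ((not R -> P) and not Q) iff not S.

not R = not True = False
not R -> P = False -> False = True
not Q = not False = True
(not R -> P) and not Q = True and True = True
not ((not R -> P) and not Q) = not True = False
not S = not False = True
not ((not R -> P) and not Q) iff not S = False iff True = False
So S2 is false.

S3: In symbols: not (not (S -> R) nor not P)

S -> R = False -> True = True
not (S -> R) = not True = False
not P = not False = True
not (S -> R) nor not P = False nor True = False
not (not (S -> R) nor not P) = not False = True
Thus S3 is true.

1 of the 3 statements is true.

1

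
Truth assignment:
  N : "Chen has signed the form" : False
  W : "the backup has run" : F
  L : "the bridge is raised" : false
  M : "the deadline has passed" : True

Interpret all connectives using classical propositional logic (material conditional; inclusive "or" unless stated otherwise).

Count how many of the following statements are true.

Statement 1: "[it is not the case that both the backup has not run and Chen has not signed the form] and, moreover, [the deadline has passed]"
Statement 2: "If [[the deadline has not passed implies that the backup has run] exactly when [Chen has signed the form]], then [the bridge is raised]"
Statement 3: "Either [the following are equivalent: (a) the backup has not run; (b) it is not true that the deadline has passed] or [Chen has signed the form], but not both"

Statement 1: This is (~W nand ~N) & M.

~W = ~F = T
~N = ~F = T
~W nand ~N = T nand T = F
(~W nand ~N) & M = F & T = F
Thus Statement 1 is false.

Statement 2: In symbols: ((~M -> W) <-> N) -> L

~M = ~T = F
~M -> W = F -> F = T
(~M -> W) <-> N = T <-> F = F
((~M -> W) <-> N) -> L = F -> F = T
So Statement 2 is true.

Statement 3: Parsed as (~W <-> ~M) xor N

~W = ~F = T
~M = ~T = F
~W <-> ~M = T <-> F = F
(~W <-> ~M) xor N = F xor F = F
Hence Statement 3 is false.

1 of the 3 statements is true (Statement 2).

1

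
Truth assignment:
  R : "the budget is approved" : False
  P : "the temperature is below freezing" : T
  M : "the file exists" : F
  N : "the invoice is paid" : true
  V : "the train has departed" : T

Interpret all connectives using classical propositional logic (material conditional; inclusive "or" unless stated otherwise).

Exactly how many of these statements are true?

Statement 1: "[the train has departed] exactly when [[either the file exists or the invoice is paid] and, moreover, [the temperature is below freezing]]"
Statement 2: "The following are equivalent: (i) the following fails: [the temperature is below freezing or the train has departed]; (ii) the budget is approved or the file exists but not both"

2

Statement 1: This is V iff ((M or N) and P).

M or N = False or True = True
(M or N) and P = True and True = True
V iff ((M or N) and P) = True iff True = True
Thus Statement 1 is true.

Statement 2: Parsed as not (P or V) iff (R xor M)

P or V = True or True = True
not (P or V) = not True = False
R xor M = False xor False = False
not (P or V) iff (R xor M) = False iff False = True
Thus Statement 2 is true.

True statements: 2.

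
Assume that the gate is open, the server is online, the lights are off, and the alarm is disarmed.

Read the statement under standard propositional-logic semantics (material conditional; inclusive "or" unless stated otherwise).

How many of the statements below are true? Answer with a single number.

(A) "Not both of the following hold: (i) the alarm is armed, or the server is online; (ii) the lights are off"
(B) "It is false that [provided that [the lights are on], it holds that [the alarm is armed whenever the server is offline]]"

0

Let H = "the alarm is armed" (F), R = "the server is online" (T), M = "the lights are on" (F).

(A): Parsed as (H ∨ R) ↑ ¬M

H ∨ R = F ∨ T = T
¬M = ¬F = T
(H ∨ R) ↑ ¬M = T ↑ T = F
Thus (A) is false.

(B): Parsed as ¬(M → (¬R → H))

¬R = ¬T = F
¬R → H = F → F = T
M → (¬R → H) = F → T = T
¬(M → (¬R → H)) = ¬T = F
Hence (B) is false.

0 of the 2 statements are true (none).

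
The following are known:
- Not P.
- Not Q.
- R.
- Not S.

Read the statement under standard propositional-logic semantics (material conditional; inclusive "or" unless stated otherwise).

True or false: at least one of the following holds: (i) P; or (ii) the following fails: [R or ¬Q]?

This is P or not (R or not Q).

not Q = not False = True
R or not Q = True or True = True
not (R or not Q) = not True = False
P or not (R or not Q) = False or False = False

false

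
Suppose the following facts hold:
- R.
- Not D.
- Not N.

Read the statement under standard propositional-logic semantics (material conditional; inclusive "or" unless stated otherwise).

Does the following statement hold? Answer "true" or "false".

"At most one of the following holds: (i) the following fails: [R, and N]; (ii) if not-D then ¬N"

Parsed as ¬(R ∧ N) ↑ (¬D → ¬N)

R ∧ N = T ∧ F = F
¬(R ∧ N) = ¬F = T
¬D = ¬F = T
¬N = ¬F = T
¬D → ¬N = T → T = T
¬(R ∧ N) ↑ (¬D → ¬N) = T ↑ T = F

The statement is false.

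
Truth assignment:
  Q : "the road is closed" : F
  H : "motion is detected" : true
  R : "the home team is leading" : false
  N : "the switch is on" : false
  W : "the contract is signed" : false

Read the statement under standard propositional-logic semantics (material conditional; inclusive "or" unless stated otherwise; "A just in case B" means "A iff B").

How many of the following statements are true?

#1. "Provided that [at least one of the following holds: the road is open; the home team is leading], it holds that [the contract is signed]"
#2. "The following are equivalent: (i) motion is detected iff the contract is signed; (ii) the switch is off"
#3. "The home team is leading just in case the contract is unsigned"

0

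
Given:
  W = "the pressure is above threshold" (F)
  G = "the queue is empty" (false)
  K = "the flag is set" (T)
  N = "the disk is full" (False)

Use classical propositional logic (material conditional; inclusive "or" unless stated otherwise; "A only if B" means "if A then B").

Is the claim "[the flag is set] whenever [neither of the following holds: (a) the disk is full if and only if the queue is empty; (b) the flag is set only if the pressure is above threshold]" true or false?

True

Parsed as ((N <-> G) nor (K -> W)) -> K

N <-> G = F <-> F = T
K -> W = T -> F = F
(N <-> G) nor (K -> W) = T nor F = F
((N <-> G) nor (K -> W)) -> K = F -> T = T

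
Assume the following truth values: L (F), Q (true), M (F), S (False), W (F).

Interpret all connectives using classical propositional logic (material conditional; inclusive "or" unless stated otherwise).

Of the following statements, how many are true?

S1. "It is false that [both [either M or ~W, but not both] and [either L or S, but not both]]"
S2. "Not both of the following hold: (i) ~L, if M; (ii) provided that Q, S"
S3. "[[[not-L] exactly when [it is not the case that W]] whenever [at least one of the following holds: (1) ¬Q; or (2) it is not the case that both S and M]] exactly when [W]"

S1: Parsed as ¬((M ⊕ ¬W) ∧ (L ⊕ S))

¬W = ¬F = T
M ⊕ ¬W = F ⊕ T = T
L ⊕ S = F ⊕ F = F
(M ⊕ ¬W) ∧ (L ⊕ S) = T ∧ F = F
¬((M ⊕ ¬W) ∧ (L ⊕ S)) = ¬F = T
Thus S1 is true.

S2: This is (M → ¬L) ↑ (Q → S).

¬L = ¬F = T
M → ¬L = F → T = T
Q → S = T → F = F
(M → ¬L) ↑ (Q → S) = T ↑ F = T
Thus S2 is true.

S3: Parsed as ((¬Q ∨ (S ↑ M)) → (¬L ↔ ¬W)) ↔ W

¬Q = ¬T = F
S ↑ M = F ↑ F = T
¬Q ∨ (S ↑ M) = F ∨ T = T
¬L = ¬F = T
¬W = ¬F = T
¬L ↔ ¬W = T ↔ T = T
(¬Q ∨ (S ↑ M)) → (¬L ↔ ¬W) = T → T = T
((¬Q ∨ (S ↑ M)) → (¬L ↔ ¬W)) ↔ W = T ↔ F = F
Thus S3 is false.

2 of the 3 statements are true (S1, S2).

2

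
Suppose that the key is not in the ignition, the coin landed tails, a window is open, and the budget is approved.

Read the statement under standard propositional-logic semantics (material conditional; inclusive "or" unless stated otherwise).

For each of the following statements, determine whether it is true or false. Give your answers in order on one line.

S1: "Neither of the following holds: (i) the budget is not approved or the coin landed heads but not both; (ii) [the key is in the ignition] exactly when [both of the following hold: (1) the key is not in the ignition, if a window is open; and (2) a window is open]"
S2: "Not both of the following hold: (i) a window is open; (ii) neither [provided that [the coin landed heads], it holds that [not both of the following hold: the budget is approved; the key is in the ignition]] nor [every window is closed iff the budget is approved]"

S1 T; S2 T

Let D = "the budget is approved" (True), K = "the coin landed heads" (False), G = "the key is in the ignition" (False), L = "a window is open" (True).

S1: Formalization: (not D xor K) nor (G iff ((L -> not G) and L))

not D = not True = False
not D xor K = False xor False = False
not G = not False = True
L -> not G = True -> True = True
(L -> not G) and L = True and True = True
G iff ((L -> not G) and L) = False iff True = False
(not D xor K) nor (G iff ((L -> not G) and L)) = False nor False = True
Thus S1 is true.

S2: Formalization: L nand ((K -> (D nand G)) nor (not L iff D))

D nand G = True nand False = True
K -> (D nand G) = False -> True = True
not L = not True = False
not L iff D = False iff True = False
(K -> (D nand G)) nor (not L iff D) = True nor False = False
L nand ((K -> (D nand G)) nor (not L iff D)) = True nand False = True
Thus S2 is true.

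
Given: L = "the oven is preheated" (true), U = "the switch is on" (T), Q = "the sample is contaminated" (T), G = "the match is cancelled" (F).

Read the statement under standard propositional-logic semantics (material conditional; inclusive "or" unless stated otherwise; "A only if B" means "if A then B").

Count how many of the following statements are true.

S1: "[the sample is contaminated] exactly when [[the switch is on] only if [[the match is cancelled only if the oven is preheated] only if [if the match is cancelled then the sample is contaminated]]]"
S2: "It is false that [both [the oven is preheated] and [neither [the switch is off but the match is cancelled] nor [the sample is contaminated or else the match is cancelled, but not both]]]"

S1: This is Q ↔ (U → ((G → L) → (G → Q))).

G → L = F → T = T
G → Q = F → T = T
(G → L) → (G → Q) = T → T = T
U → ((G → L) → (G → Q)) = T → T = T
Q ↔ (U → ((G → L) → (G → Q))) = T ↔ T = T
So S1 is true.

S2: This is ¬(L ∧ ((¬U ∧ G) ↓ (Q ⊕ G))).

¬U = ¬T = F
¬U ∧ G = F ∧ F = F
Q ⊕ G = T ⊕ F = T
(¬U ∧ G) ↓ (Q ⊕ G) = F ↓ T = F
L ∧ ((¬U ∧ G) ↓ (Q ⊕ G)) = T ∧ F = F
¬(L ∧ ((¬U ∧ G) ↓ (Q ⊕ G))) = ¬F = T
Thus S2 is true.

2 of the 2 statements are true.

2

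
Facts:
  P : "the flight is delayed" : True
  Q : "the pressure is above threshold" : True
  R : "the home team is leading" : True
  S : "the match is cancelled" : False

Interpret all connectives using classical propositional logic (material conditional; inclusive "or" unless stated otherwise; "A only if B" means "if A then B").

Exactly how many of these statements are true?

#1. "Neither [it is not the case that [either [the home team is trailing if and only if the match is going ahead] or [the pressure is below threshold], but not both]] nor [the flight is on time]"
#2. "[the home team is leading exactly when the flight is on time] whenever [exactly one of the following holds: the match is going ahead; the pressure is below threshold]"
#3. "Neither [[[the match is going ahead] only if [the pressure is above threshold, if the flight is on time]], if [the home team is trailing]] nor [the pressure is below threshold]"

0

#1: This is ¬((¬R ↔ ¬S) ⊕ ¬Q) ↓ ¬P.

¬R = ¬T = F
¬S = ¬F = T
¬R ↔ ¬S = F ↔ T = F
¬Q = ¬T = F
(¬R ↔ ¬S) ⊕ ¬Q = F ⊕ F = F
¬((¬R ↔ ¬S) ⊕ ¬Q) = ¬F = T
¬P = ¬T = F
¬((¬R ↔ ¬S) ⊕ ¬Q) ↓ ¬P = T ↓ F = F
Hence #1 is false.

#2: In symbols: (¬S ⊕ ¬Q) → (R ↔ ¬P)

¬S = ¬F = T
¬Q = ¬T = F
¬S ⊕ ¬Q = T ⊕ F = T
¬P = ¬T = F
R ↔ ¬P = T ↔ F = F
(¬S ⊕ ¬Q) → (R ↔ ¬P) = T → F = F
So #2 is false.

#3: In symbols: (¬R → (¬S → (¬P → Q))) ↓ ¬Q

¬R = ¬T = F
¬S = ¬F = T
¬P = ¬T = F
¬P → Q = F → T = T
¬S → (¬P → Q) = T → T = T
¬R → (¬S → (¬P → Q)) = F → T = T
¬Q = ¬T = F
(¬R → (¬S → (¬P → Q))) ↓ ¬Q = T ↓ F = F
Hence #3 is false.

Count: 0.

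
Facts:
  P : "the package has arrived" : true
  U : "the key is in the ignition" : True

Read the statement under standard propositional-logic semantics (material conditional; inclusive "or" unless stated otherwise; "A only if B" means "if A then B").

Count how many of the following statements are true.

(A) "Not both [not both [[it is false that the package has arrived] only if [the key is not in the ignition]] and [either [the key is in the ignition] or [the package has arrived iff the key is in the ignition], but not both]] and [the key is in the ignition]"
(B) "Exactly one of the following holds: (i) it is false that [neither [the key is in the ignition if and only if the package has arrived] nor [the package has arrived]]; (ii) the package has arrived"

0

(A): In symbols: ((~P -> ~U) nand (U xor (P <-> U))) nand U

~P = ~T = F
~U = ~T = F
~P -> ~U = F -> F = T
P <-> U = T <-> T = T
U xor (P <-> U) = T xor T = F
(~P -> ~U) nand (U xor (P <-> U)) = T nand F = T
((~P -> ~U) nand (U xor (P <-> U))) nand U = T nand T = F
Hence (A) is false.

(B): Formalization: ~((U <-> P) nor P) xor P

U <-> P = T <-> T = T
(U <-> P) nor P = T nor T = F
~((U <-> P) nor P) = ~F = T
~((U <-> P) nor P) xor P = T xor T = F
Thus (B) is false.

0 of the 2 statements are true (none).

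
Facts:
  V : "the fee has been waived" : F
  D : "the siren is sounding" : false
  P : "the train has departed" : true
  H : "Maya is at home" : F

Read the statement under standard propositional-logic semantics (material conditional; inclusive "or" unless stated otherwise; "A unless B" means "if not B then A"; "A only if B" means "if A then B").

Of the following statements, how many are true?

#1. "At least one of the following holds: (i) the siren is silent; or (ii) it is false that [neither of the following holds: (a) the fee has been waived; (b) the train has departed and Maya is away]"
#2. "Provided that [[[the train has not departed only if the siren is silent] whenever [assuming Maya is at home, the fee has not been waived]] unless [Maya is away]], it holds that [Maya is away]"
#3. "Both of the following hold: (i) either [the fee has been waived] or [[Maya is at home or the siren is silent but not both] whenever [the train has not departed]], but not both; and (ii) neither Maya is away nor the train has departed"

2

#1: This is ~D | ~(V nor (P & ~H)).

~D = ~F = T
~H = ~F = T
P & ~H = T & T = T
V nor (P & ~H) = F nor T = F
~(V nor (P & ~H)) = ~F = T
~D | ~(V nor (P & ~H)) = T | T = T
Thus #1 is true.

#2: Formalization: (((H -> ~V) -> (~P -> ~D)) | ~H) -> ~H

~V = ~F = T
H -> ~V = F -> T = T
~P = ~T = F
~D = ~F = T
~P -> ~D = F -> T = T
(H -> ~V) -> (~P -> ~D) = T -> T = T
~H = ~F = T
((H -> ~V) -> (~P -> ~D)) | ~H = T | T = T
~H = ~F = T
(((H -> ~V) -> (~P -> ~D)) | ~H) -> ~H = T -> T = T
Thus #2 is true.

#3: Parsed as (V xor (~P -> (H xor ~D))) & (~H nor P)

~P = ~T = F
~D = ~F = T
H xor ~D = F xor T = T
~P -> (H xor ~D) = F -> T = T
V xor (~P -> (H xor ~D)) = F xor T = T
~H = ~F = T
~H nor P = T nor T = F
(V xor (~P -> (H xor ~D))) & (~H nor P) = T & F = F
So #3 is false.

Count: 2.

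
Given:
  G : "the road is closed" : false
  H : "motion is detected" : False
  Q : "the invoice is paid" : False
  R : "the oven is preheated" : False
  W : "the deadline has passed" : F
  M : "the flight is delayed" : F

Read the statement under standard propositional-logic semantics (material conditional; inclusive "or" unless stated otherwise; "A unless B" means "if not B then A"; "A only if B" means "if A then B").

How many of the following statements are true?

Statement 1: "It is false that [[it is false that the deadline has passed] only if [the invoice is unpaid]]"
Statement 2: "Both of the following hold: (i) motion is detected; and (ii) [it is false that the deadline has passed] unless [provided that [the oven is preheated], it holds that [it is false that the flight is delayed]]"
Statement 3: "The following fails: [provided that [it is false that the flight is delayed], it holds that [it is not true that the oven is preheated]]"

Statement 1: In symbols: ¬(¬W → ¬Q)

¬W = ¬F = T
¬Q = ¬F = T
¬W → ¬Q = T → T = T
¬(¬W → ¬Q) = ¬T = F
Thus Statement 1 is false.

Statement 2: Parsed as H ∧ (¬W ∨ (R → ¬M))

¬W = ¬F = T
¬M = ¬F = T
R → ¬M = F → T = T
¬W ∨ (R → ¬M) = T ∨ T = T
H ∧ (¬W ∨ (R → ¬M)) = F ∧ T = F
Thus Statement 2 is false.

Statement 3: This is ¬(¬M → ¬R).

¬M = ¬F = T
¬R = ¬F = T
¬M → ¬R = T → T = T
¬(¬M → ¬R) = ¬T = F
Thus Statement 3 is false.

True statements: 0 (none).

0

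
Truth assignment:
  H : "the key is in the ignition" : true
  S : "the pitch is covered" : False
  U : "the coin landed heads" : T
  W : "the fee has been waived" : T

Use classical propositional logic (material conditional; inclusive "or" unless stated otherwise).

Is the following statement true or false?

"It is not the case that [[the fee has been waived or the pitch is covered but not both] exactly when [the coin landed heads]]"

Parsed as ~((W xor S) <-> U)

W xor S = T xor F = T
(W xor S) <-> U = T <-> T = T
~((W xor S) <-> U) = ~T = F

False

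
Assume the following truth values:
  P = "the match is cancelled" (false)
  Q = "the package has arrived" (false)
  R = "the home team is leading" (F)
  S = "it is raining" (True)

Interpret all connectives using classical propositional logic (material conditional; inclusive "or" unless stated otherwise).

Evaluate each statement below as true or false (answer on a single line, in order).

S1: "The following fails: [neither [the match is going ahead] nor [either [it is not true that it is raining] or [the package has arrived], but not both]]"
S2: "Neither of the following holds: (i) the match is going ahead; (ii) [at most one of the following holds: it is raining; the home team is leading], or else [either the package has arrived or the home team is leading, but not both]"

S1: Parsed as ~(~P nor (~S xor Q))

~P = ~F = T
~S = ~T = F
~S xor Q = F xor F = F
~P nor (~S xor Q) = T nor F = F
~(~P nor (~S xor Q)) = ~F = T
Hence S1 is true.

S2: Formalization: ~P nor ((S nand R) | (Q xor R))

~P = ~F = T
S nand R = T nand F = T
Q xor R = F xor F = F
(S nand R) | (Q xor R) = T | F = T
~P nor ((S nand R) | (Q xor R)) = T nor T = F
Thus S2 is false.

S1 True; S2 False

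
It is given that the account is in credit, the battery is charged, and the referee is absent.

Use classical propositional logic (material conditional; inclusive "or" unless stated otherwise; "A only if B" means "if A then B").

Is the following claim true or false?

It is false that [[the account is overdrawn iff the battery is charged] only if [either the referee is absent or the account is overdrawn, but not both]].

Let P = "the account is overdrawn" (False), Q = "the battery is charged" (True), R = "the referee is present" (False).
In symbols: not ((P iff Q) -> (not R xor P))

P iff Q = False iff True = False
not R = not False = True
not R xor P = True xor False = True
(P iff Q) -> (not R xor P) = False -> True = True
not ((P iff Q) -> (not R xor P)) = not True = False

False.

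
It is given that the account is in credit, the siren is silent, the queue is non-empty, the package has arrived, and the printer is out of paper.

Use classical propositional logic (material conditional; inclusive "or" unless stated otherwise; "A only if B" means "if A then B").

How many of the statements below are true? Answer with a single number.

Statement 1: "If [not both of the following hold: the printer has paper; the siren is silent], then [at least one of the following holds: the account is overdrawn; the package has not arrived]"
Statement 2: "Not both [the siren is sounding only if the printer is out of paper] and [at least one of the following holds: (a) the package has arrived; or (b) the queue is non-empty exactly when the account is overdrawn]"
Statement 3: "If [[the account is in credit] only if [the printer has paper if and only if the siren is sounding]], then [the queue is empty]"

Let U = "the printer has paper" (F), Q = "the siren is sounding" (F), P = "the account is overdrawn" (F), S = "the package has arrived" (T), R = "the queue is empty" (F).

Statement 1: In symbols: (U ↑ ¬Q) → (P ∨ ¬S)

¬Q = ¬F = T
U ↑ ¬Q = F ↑ T = T
¬S = ¬T = F
P ∨ ¬S = F ∨ F = F
(U ↑ ¬Q) → (P ∨ ¬S) = T → F = F
Hence Statement 1 is false.

Statement 2: Formalization: (Q → ¬U) ↑ (S ∨ (¬R ↔ P))

¬U = ¬F = T
Q → ¬U = F → T = T
¬R = ¬F = T
¬R ↔ P = T ↔ F = F
S ∨ (¬R ↔ P) = T ∨ F = T
(Q → ¬U) ↑ (S ∨ (¬R ↔ P)) = T ↑ T = F
Hence Statement 2 is false.

Statement 3: Formalization: (¬P → (U ↔ Q)) → R

¬P = ¬F = T
U ↔ Q = F ↔ F = T
¬P → (U ↔ Q) = T → T = T
(¬P → (U ↔ Q)) → R = T → F = F
So Statement 3 is false.

0 of the 3 statements are true (none).

0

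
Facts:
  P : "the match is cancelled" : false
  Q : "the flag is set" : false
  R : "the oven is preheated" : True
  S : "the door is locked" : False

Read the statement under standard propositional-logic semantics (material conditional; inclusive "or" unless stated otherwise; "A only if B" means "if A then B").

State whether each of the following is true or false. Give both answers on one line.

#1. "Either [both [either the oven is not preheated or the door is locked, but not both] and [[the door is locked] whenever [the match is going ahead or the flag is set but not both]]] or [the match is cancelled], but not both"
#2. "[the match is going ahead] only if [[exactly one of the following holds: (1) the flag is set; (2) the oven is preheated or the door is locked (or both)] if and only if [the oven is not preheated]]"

#1 false / #2 false

#1: Parsed as ((~R xor S) & ((~P xor Q) -> S)) xor P

~R = ~T = F
~R xor S = F xor F = F
~P = ~F = T
~P xor Q = T xor F = T
(~P xor Q) -> S = T -> F = F
(~R xor S) & ((~P xor Q) -> S) = F & F = F
((~R xor S) & ((~P xor Q) -> S)) xor P = F xor F = F
Hence #1 is false.

#2: This is ~P -> ((Q xor (R | S)) <-> ~R).

~P = ~F = T
R | S = T | F = T
Q xor (R | S) = F xor T = T
~R = ~T = F
(Q xor (R | S)) <-> ~R = T <-> F = F
~P -> ((Q xor (R | S)) <-> ~R) = T -> F = F
Hence #2 is false.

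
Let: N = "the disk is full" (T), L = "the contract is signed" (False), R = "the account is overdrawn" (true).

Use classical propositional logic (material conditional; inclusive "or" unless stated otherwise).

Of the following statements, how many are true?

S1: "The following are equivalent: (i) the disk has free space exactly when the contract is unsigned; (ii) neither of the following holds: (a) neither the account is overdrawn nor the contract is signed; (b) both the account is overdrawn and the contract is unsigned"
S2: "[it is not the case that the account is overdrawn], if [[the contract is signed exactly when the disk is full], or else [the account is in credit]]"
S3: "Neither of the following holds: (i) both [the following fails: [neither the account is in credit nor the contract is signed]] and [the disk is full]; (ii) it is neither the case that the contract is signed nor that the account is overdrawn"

3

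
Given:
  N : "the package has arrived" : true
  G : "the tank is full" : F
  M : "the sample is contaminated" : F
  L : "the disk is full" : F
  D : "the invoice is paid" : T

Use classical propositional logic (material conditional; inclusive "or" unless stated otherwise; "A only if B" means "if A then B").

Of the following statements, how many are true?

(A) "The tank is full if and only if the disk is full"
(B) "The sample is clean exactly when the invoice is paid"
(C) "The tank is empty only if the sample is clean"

(A): This is G <-> L.

G <-> L = F <-> F = T
Hence (A) is true.

(B): Formalization: ~M <-> D

~M = ~F = T
~M <-> D = T <-> T = T
So (B) is true.

(C): This is ~G -> ~M.

~G = ~F = T
~M = ~F = T
~G -> ~M = T -> T = T
Thus (C) is true.

True statements: 3 ((A), (B), (C)).

3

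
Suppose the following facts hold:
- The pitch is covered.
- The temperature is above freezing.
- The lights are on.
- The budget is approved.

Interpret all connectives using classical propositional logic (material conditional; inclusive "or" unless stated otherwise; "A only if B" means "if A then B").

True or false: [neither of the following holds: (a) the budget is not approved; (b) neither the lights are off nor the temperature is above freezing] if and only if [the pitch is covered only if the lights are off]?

Let S = "the budget is approved" (T), R = "the lights are on" (T), Q = "the temperature is below freezing" (F), P = "the pitch is covered" (T).
This is (¬S ↓ (¬R ↓ ¬Q)) ↔ (P → ¬R).

¬S = ¬T = F
¬R = ¬T = F
¬Q = ¬F = T
¬R ↓ ¬Q = F ↓ T = F
¬S ↓ (¬R ↓ ¬Q) = F ↓ F = T
¬R = ¬T = F
P → ¬R = T → F = F
(¬S ↓ (¬R ↓ ¬Q)) ↔ (P → ¬R) = T ↔ F = F

False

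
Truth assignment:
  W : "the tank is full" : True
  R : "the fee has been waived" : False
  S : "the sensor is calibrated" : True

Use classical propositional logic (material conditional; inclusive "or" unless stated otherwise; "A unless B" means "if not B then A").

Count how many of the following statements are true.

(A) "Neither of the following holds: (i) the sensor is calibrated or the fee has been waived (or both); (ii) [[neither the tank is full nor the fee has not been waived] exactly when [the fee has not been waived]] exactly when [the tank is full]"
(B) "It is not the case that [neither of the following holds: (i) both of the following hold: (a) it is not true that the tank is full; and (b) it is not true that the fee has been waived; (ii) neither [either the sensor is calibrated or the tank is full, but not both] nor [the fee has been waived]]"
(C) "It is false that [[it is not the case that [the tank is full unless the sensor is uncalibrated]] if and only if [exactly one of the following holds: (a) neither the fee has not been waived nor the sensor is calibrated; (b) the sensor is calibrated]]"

(A): In symbols: (S ∨ R) ↓ (((W ↓ ¬R) ↔ ¬R) ↔ W)

S ∨ R = T ∨ F = T
¬R = ¬F = T
W ↓ ¬R = T ↓ T = F
¬R = ¬F = T
(W ↓ ¬R) ↔ ¬R = F ↔ T = F
((W ↓ ¬R) ↔ ¬R) ↔ W = F ↔ T = F
(S ∨ R) ↓ (((W ↓ ¬R) ↔ ¬R) ↔ W) = T ↓ F = F
So (A) is false.

(B): Parsed as ¬((¬W ∧ ¬R) ↓ ((S ⊕ W) ↓ R))

¬W = ¬T = F
¬R = ¬F = T
¬W ∧ ¬R = F ∧ T = F
S ⊕ W = T ⊕ T = F
(S ⊕ W) ↓ R = F ↓ F = T
(¬W ∧ ¬R) ↓ ((S ⊕ W) ↓ R) = F ↓ T = F
¬((¬W ∧ ¬R) ↓ ((S ⊕ W) ↓ R)) = ¬F = T
Hence (B) is true.

(C): Formalization: ¬(¬(W ∨ ¬S) ↔ ((¬R ↓ S) ⊕ S))

¬S = ¬T = F
W ∨ ¬S = T ∨ F = T
¬(W ∨ ¬S) = ¬T = F
¬R = ¬F = T
¬R ↓ S = T ↓ T = F
(¬R ↓ S) ⊕ S = F ⊕ T = T
¬(W ∨ ¬S) ↔ ((¬R ↓ S) ⊕ S) = F ↔ T = F
¬(¬(W ∨ ¬S) ↔ ((¬R ↓ S) ⊕ S)) = ¬F = T
So (C) is true.

Count: 2.

2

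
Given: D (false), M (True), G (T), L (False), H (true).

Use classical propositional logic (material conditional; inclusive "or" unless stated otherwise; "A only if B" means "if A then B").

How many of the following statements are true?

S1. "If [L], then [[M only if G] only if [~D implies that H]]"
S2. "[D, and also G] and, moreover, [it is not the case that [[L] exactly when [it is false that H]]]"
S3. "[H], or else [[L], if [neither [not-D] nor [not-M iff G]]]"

2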